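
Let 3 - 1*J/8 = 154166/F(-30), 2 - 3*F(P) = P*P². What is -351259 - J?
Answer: -4740821791/13501 ≈ -3.5115e+5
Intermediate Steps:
F(P) = ⅔ - P³/3 (F(P) = ⅔ - P*P²/3 = ⅔ - P³/3)
J = -1525968/13501 (J = 24 - 1233328/(⅔ - ⅓*(-30)³) = 24 - 1233328/(⅔ - ⅓*(-27000)) = 24 - 1233328/(⅔ + 9000) = 24 - 1233328/27002/3 = 24 - 1233328*3/27002 = 24 - 8*231249/13501 = 24 - 1849992/13501 = -1525968/13501 ≈ -113.03)
-351259 - J = -351259 - 1*(-1525968/13501) = -351259 + 1525968/13501 = -4740821791/13501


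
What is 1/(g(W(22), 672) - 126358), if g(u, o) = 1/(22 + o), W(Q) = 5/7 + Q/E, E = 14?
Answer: -694/87692451 ≈ -7.9140e-6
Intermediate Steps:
W(Q) = 5/7 + Q/14
1/(g(W(22), 672) - 126358) = 1/(1/(22 + 672) - 126358) = 1/(1/694 - 126358) = 1/(-87692451/694) = -694/87692451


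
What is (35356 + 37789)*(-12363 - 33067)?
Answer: -3322977350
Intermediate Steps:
(35356 + 37789)*(-12363 - 33067) = 73145*(-45430) = -3322977350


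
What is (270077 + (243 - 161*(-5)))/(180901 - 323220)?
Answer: -271125/142319 ≈ -1.9051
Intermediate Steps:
(270077 + (243 - 161*(-5)))/(180901 - 323220) = (270077 + (243 + 805))/(-142319) = (270077 + 1048)*(-1/142319) = 271125*(-1/142319) = -271125/142319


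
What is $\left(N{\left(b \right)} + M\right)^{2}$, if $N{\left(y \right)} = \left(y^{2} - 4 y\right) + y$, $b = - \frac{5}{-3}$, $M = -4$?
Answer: $\frac{3136}{81} \approx 38.716$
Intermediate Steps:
$b = \frac{5}{3}$ ($b = \left(-5\right) \left(- \frac{1}{3}\right) = \frac{5}{3} \approx 1.6667$)
$N{\left(y \right)} = y^{2} - 3 y$
$\left(N{\left(b \right)} + M\right)^{2} = \left(\frac{5 \left(-3 + \frac{5}{3}\right)}{3} - 4\right)^{2} = \left(\frac{5}{3} \left(- \frac{4}{3}\right) - 4\right)^{2} = \left(- \frac{20}{9} - 4\right)^{2} = \left(- \frac{56}{9}\right)^{2} = \frac{3136}{81}$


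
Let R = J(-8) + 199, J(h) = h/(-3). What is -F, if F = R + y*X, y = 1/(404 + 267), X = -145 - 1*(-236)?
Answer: -406228/2013 ≈ -201.80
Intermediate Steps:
J(h) = -h/3 (J(h) = h*(-⅓) = -h/3)
X = 91 (X = -145 + 236 = 91)
y = 1/671 ≈ 0.0014903
R = 605/3 (R = -⅓*(-8) + 199 = 8/3 + 199 = 605/3 ≈ 201.67)
F = 406228/2013 (F = 605/3 + (1/671)*91 = 605/3 + 91/671 = 406228/2013 ≈ 201.80)
-F = -1*406228/2013 = -406228/2013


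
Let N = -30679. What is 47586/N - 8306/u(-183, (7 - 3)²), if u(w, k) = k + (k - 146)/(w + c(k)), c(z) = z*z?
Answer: -847783535/1447491 ≈ -585.69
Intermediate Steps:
c(z) = z²
u(w, k) = k + (-146 + k)/(w + k²) (u(w, k) = k + (k - 146)/(w + k²) = k + (-146 + k)/(w + k²))
47586/N - 8306/u(-183, (7 - 3)²) = 47586/(-30679) - 8306*(-183 + ((7 - 3)²)²)/(-146 + (7 - 3)² + ((7 - 3)²)³ + (7 - 3)²*(-183)) = 47586*(-1/30679) - 8306*(-183 + (4²)²)/(-146 + 4² + (4²)³ + 4²*(-183)) = -4326/2789 - 8306*(-183 + 16²)/(-146 + 16 + 16³ + 16*(-183)) = -4326/2789 - 8306*(-183 + 256)/(-146 + 16 + 4096 - 2928) = -4326/2789 - 8306/(1038/73) = -4326/2789 - 8306/((1/73)*1038) = -4326/2789 - 8306/1038/73 = -4326/2789 - 8306*73/1038 = -4326/2789 - 303169/519 = -847783535/1447491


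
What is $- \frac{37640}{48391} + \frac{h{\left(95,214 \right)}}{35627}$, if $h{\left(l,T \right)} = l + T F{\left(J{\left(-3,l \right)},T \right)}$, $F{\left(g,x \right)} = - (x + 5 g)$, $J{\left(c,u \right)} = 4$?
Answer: $- \frac{3759630851}{1724026157} \approx -2.1807$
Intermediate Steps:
$F{\left(g,x \right)} = - x - 5 g$
$h{\left(l,T \right)} = l + T \left(-20 - T\right)$ ($h{\left(l,T \right)} = l + T \left(- T - 20\right) = l + T \left(-20 - T\right)$)
$- \frac{37640}{48391} + \frac{h{\left(95,214 \right)}}{35627} = - \frac{37640}{48391} + \frac{95 - 214 \left(20 + 214\right)}{35627} = \left(-37640\right) \frac{1}{48391} + \left(95 - 214 \cdot 234\right) \frac{1}{35627} = - \frac{37640}{48391} + \left(95 - 50076\right) \frac{1}{35627} = - \frac{37640}{48391} - \frac{49981}{35627} = - \frac{3759630851}{1724026157}$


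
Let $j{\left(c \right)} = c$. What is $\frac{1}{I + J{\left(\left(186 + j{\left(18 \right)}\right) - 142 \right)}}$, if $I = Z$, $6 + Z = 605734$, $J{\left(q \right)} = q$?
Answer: $\frac{1}{605790} \approx 1.6507 \cdot 10^{-6}$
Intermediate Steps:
$Z = 605728$ ($Z = -6 + 605734 = 605728$)
$I = 605728$
$\frac{1}{I + J{\left(\left(186 + j{\left(18 \right)}\right) - 142 \right)}} = \frac{1}{605728 + \left(\left(186 + 18\right) - 142\right)} = \frac{1}{605728 + \left(204 - 142\right)} = \frac{1}{605728 + 62} = \frac{1}{605790}$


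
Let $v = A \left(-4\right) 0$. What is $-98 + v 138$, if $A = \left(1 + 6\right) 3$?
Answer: $-98$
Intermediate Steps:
$A = 21$ ($A = 7 \cdot 3 = 21$)
$v = 0$ ($v = 21 \left(-4\right) 0 = \left(-84\right) 0 = 0$)
$-98 + v 138 = -98 + 0 \cdot 138 = -98 + 0 = -98$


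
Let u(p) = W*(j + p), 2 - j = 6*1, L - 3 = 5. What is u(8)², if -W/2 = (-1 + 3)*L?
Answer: 16384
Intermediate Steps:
L = 8 (L = 3 + 5 = 8)
j = -4 (j = 2 - 6 = -4)
W = -32 (W = -2*(-1 + 3)*8 = -4*8 = -2*16 = -32)
u(p) = 128 - 32*p (u(p) = -32*(-4 + p) = 128 - 32*p)
u(8)² = (128 - 32*8)² = (128 - 256)² = (-128)² = 16384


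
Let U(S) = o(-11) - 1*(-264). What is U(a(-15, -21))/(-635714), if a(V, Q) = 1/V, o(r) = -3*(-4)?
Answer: -138/317857 ≈ -0.00043416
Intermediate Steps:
o(r) = 12
U(S) = 276 (U(S) = 12 - 1*(-264) = 12 + 264 = 276)
U(a(-15, -21))/(-635714) = 276/(-635714) = 276*(-1/635714) = -138/317857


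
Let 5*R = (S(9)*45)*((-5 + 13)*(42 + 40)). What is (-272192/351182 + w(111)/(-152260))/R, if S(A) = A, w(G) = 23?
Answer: -100125679/6862882927680 ≈ -1.4589e-5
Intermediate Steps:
R = 53136 (R = ((9*45)*((-5 + 13)*(42 + 40)))/5 = (405*(8*82))/5 = (405*656)/5 = (⅕)*265680 = 53136)
(-272192/351182 + w(111)/(-152260))/R = (-272192/351182 + 23/(-152260))/53136 = (-272192*1/351182 + 23*(-1/152260))*(1/53136) = (-136096/175591 - 1/6620)*(1/53136) = -901131111/1162412420*1/53136 = -100125679/6862882927680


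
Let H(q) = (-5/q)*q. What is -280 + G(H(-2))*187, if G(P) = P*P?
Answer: 4395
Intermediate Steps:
H(q) = -5
G(P) = P²
-280 + G(H(-2))*187 = -280 + (-5)²*187 = -280 + 25*187 = -280 + 4675 = 4395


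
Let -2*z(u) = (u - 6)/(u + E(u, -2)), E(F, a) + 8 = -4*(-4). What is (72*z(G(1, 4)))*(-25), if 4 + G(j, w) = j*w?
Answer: -675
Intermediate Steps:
G(j, w) = -4 + j*w
E(F, a) = 8 (E(F, a) = -8 - 4*(-4) = -8 + 16 = 8)
z(u) = -(-6 + u)/(2*(8 + u)) (z(u) = -(u - 6)/(2*(u + 8)) = -(-6 + u)/(2*(8 + u)))
(72*z(G(1, 4)))*(-25) = (72*((6 - (-4 + 1*4))/(2*(8 + (-4 + 1*4)))))*(-25) = (72*((6 - (-4 + 4))/(2*(8 + (-4 + 4)))))*(-25) = (72*((6 - 1*0)/(2*(8 + 0))))*(-25) = (72*((½)*(6 + 0)/8))*(-25) = (72*((½)*(⅛)*6))*(-25) = (72*(3/8))*(-25) = 27*(-25) = -675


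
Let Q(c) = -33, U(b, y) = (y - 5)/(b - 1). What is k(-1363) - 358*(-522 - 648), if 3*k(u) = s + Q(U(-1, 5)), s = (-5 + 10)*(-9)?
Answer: 418834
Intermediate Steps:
U(b, y) = (-5 + y)/(-1 + b)
s = -45 (s = 5*(-9) = -45)
k(u) = -26 (k(u) = (-45 - 33)/3 = (1/3)*(-78) = -26)
k(-1363) - 358*(-522 - 648) = -26 - 358*(-522 - 648) = -26 - 358*(-1170) = -26 - 1*(-418860) = -26 + 418860 = 418834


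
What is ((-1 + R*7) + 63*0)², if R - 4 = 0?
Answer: 729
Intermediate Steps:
R = 4 (R = 4 + 0 = 4)
((-1 + R*7) + 63*0)² = ((-1 + 4*7) + 63*0)² = ((-1 + 28) + 0)² = (27 + 0)² = 27² = 729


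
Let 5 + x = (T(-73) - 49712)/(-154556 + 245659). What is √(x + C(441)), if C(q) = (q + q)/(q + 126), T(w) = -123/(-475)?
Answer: 2*I*√672480848401294/25964355 ≈ 1.9975*I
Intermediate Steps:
T(w) = 123/475 (T(w) = -123*(-1/475) = 123/475)
C(q) = 2*q/(126 + q) (C(q) = (2*q)/(126 + q) = 2*q/(126 + q))
x = -239982702/43273925 (x = -5 + (123/475 - 49712)/(-154556 + 245659) = -5 - 23613077/475/91103 = -5 - 23613077/475*1/91103 = -5 - 23613077/43273925 = -239982702/43273925 ≈ -5.5457)
√(x + C(441)) = √(-239982702/43273925 + 2*441/(126 + 441)) = √(-239982702/43273925 + 2*441/567) = √(-239982702/43273925 + 2*441*(1/567)) = √(-239982702/43273925 + 14/9) = √(-1554009368/389465325) = 2*I*√672480848401294/25964355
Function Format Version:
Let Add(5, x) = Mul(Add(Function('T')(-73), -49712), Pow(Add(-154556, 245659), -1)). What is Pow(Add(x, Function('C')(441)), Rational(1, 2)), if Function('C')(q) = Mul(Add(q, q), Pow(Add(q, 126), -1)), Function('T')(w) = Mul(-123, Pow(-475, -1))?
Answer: Mul(Rational(2, 25964355), I, Pow(672480848401294, Rational(1, 2))) ≈ Mul(1.9975, I)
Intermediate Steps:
Function('T')(w) = Rational(123, 475) (Function('T')(w) = Mul(-123, Rational(-1, 475)) = Rational(123, 475))
Function('C')(q) = Mul(2, q, Pow(Add(126, q), -1)) (Function('C')(q) = Mul(Mul(2, q), Pow(Add(126, q), -1)) = Mul(2, q, Pow(Add(126, q), -1)))
x = Rational(-239982702, 43273925) (x = Add(-5, Mul(Add(Rational(123, 475), -49712), Pow(Add(-154556, 245659), -1))) = Add(-5, Mul(Rational(-23613077, 475), Pow(91103, -1))) = Add(-5, Mul(Rational(-23613077, 475), Rational(1, 91103))) = Add(-5, Rational(-23613077, 43273925)) = Rational(-239982702, 43273925) ≈ -5.5457)
Pow(Add(x, Function('C')(441)), Rational(1, 2)) = Pow(Add(Rational(-239982702, 43273925), Mul(2, 441, Pow(Add(126, 441), -1))), Rational(1, 2)) = Pow(Add(Rational(-239982702, 43273925), Mul(2, 441, Pow(567, -1))), Rational(1, 2)) = Pow(Add(Rational(-239982702, 43273925), Mul(2, 441, Rational(1, 567))), Rational(1, 2)) = Pow(Add(Rational(-239982702, 43273925), Rational(14, 9)), Rational(1, 2)) = Pow(Rational(-1554009368, 389465325), Rational(1, 2)) = Mul(Rational(2, 25964355), I, Pow(672480848401294, Rational(1, 2)))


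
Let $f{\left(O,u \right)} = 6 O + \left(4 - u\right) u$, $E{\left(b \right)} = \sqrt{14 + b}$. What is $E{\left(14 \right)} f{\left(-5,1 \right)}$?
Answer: $- 54 \sqrt{7} \approx -142.87$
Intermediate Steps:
$f{\left(O,u \right)} = 6 O + u \left(4 - u\right)$
$E{\left(14 \right)} f{\left(-5,1 \right)} = \sqrt{14 + 14} \left(- 1^{2} + 4 \cdot 1 + 6 \left(-5\right)\right) = \sqrt{28} \left(\left(-1\right) 1 + 4 - 30\right) = 2 \sqrt{7} \left(-1 + 4 - 30\right) = 2 \sqrt{7} \left(-27\right) = - 54 \sqrt{7}$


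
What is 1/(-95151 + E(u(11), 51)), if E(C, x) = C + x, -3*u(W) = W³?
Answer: -3/286631 ≈ -1.0466e-5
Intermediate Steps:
u(W) = -W³/3
1/(-95151 + E(u(11), 51)) = 1/(-95151 + (-⅓*11³ + 51)) = 1/(-95151 + (-⅓*1331 + 51)) = 1/(-95151 + (-1331/3 + 51)) = 1/(-95151 - 1178/3) = 1/(-286631/3) = -3/286631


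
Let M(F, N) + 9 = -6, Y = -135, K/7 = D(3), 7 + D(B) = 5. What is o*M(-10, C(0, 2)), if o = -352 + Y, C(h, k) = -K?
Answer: 7305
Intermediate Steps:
D(B) = -2 (D(B) = -7 + 5 = -2)
K = -14 (K = 7*(-2) = -14)
C(h, k) = 14 (C(h, k) = -1*(-14) = 14)
M(F, N) = -15 (M(F, N) = -9 - 6 = -15)
o = -487 (o = -352 - 135 = -487)
o*M(-10, C(0, 2)) = -487*(-15) = 7305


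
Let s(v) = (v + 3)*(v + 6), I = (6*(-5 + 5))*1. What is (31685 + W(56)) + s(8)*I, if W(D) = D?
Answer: 31741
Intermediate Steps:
I = 0 (I = (6*0)*1 = 0*1 = 0)
s(v) = (3 + v)*(6 + v)
(31685 + W(56)) + s(8)*I = (31685 + 56) + (18 + 8**2 + 9*8)*0 = 31741 + (18 + 64 + 72)*0 = 31741 + 154*0 = 31741 + 0 = 31741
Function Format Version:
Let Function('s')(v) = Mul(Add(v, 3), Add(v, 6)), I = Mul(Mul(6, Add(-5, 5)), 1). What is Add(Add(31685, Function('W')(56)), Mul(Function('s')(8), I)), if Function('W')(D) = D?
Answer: 31741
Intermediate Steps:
I = 0 (I = Mul(Mul(6, 0), 1) = Mul(0, 1) = 0)
Function('s')(v) = Mul(Add(3, v), Add(6, v))
Add(Add(31685, Function('W')(56)), Mul(Function('s')(8), I)) = Add(Add(31685, 56), Mul(Add(18, Pow(8, 2), Mul(9, 8)), 0)) = Add(31741, Mul(Add(18, 64, 72), 0)) = Add(31741, Mul(154, 0)) = Add(31741, 0) = 31741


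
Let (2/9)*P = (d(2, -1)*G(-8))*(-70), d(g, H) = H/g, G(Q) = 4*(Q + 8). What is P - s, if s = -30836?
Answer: 30836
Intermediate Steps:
G(Q) = 32 + 4*Q (G(Q) = 4*(8 + Q) = 32 + 4*Q)
P = 0 (P = 9*(((-1/2)*(32 + 4*(-8)))*(-70))/2 = 9*(((-1*½)*(32 - 32))*(-70))/2 = 9*(-½*0*(-70))/2 = 9*(0*(-70))/2 = (9/2)*0 = 0)
P - s = 0 - 1*(-30836) = 0 + 30836 = 30836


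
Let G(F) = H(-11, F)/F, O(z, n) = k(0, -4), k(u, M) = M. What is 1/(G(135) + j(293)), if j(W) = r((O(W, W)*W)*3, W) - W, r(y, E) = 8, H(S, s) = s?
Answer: -1/284 ≈ -0.0035211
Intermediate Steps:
O(z, n) = -4
G(F) = 1 (G(F) = F/F = 1)
j(W) = 8 - W
1/(G(135) + j(293)) = 1/(1 + (8 - 1*293)) = 1/(1 + (8 - 293)) = 1/(1 - 285) = 1/(-284) = -1/284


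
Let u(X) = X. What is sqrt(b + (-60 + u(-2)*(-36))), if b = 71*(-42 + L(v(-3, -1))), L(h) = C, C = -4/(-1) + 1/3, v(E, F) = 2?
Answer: 7*I*sqrt(489)/3 ≈ 51.598*I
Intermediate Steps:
C = 13/3 (C = -4*(-1) + 1*(1/3) = 4 + 1/3 = 13/3 ≈ 4.3333)
L(h) = 13/3
b = -8023/3 (b = 71*(-42 + 13/3) = 71*(-113/3) = -8023/3 ≈ -2674.3)
sqrt(b + (-60 + u(-2)*(-36))) = sqrt(-8023/3 + (-60 - 2*(-36))) = sqrt(-8023/3 + (-60 + 72)) = sqrt(-8023/3 + 12) = sqrt(-7987/3) = 7*I*sqrt(489)/3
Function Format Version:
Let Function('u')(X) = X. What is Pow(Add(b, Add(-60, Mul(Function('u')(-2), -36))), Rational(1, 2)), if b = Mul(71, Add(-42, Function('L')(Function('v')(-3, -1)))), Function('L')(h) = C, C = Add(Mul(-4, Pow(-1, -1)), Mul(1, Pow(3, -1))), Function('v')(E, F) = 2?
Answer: Mul(Rational(7, 3), I, Pow(489, Rational(1, 2))) ≈ Mul(51.598, I)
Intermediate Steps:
C = Rational(13, 3) (C = Add(Mul(-4, -1), Mul(1, Rational(1, 3))) = Add(4, Rational(1, 3)) = Rational(13, 3) ≈ 4.3333)
Function('L')(h) = Rational(13, 3)
b = Rational(-8023, 3) (b = Mul(71, Add(-42, Rational(13, 3))) = Mul(71, Rational(-113, 3)) = Rational(-8023, 3) ≈ -2674.3)
Pow(Add(b, Add(-60, Mul(Function('u')(-2), -36))), Rational(1, 2)) = Pow(Add(Rational(-8023, 3), Add(-60, Mul(-2, -36))), Rational(1, 2)) = Pow(Add(Rational(-8023, 3), Add(-60, 72)), Rational(1, 2)) = Pow(Add(Rational(-8023, 3), 12), Rational(1, 2)) = Pow(Rational(-7987, 3), Rational(1, 2)) = Mul(Rational(7, 3), I, Pow(489, Rational(1, 2)))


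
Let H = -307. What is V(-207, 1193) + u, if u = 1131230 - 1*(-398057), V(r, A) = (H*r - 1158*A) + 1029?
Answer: 212371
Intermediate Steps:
V(r, A) = 1029 - 1158*A - 307*r (V(r, A) = (-307*r - 1158*A) + 1029 = (-1158*A - 307*r) + 1029 = 1029 - 1158*A - 307*r)
u = 1529287 (u = 1131230 + 398057 = 1529287)
V(-207, 1193) + u = (1029 - 1158*1193 - 307*(-207)) + 1529287 = (1029 - 1381494 + 63549) + 1529287 = -1316916 + 1529287 = 212371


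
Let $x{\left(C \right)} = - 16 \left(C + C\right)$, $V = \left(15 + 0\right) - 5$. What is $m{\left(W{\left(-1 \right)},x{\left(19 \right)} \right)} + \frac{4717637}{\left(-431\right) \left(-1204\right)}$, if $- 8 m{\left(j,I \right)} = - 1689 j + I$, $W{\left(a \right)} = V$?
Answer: $\frac{284933539}{129731} \approx 2196.3$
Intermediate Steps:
$V = 10$ ($V = 15 - 5 = 10$)
$W{\left(a \right)} = 10$
$x{\left(C \right)} = - 32 C$ ($x{\left(C \right)} = - 16 \cdot 2 C = - 32 C$)
$m{\left(j,I \right)} = - \frac{I}{8} + \frac{1689 j}{8}$ ($m{\left(j,I \right)} = - \frac{- 1689 j + I}{8} = - \frac{I - 1689 j}{8} = - \frac{I}{8} + \frac{1689 j}{8}$)
$m{\left(W{\left(-1 \right)},x{\left(19 \right)} \right)} + \frac{4717637}{\left(-431\right) \left(-1204\right)} = \left(- \frac{\left(-32\right) 19}{8} + \frac{1689}{8} \cdot 10\right) + \frac{4717637}{\left(-431\right) \left(-1204\right)} = \left(\left(- \frac{1}{8}\right) \left(-608\right) + \frac{8445}{4}\right) + \frac{4717637}{518924} = \left(76 + \frac{8445}{4}\right) + 4717637 \cdot \frac{1}{518924} = \frac{8749}{4} + \frac{4717637}{518924} = \frac{284933539}{129731}$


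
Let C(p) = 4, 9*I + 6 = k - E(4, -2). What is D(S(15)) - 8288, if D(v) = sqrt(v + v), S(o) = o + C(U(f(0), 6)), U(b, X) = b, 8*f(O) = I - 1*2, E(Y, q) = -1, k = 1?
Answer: -8288 + sqrt(38) ≈ -8281.8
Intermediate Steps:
I = -4/9 (I = -2/3 + (1 - 1*(-1))/9 = -2/3 + (1 + 1)/9 = -2/3 + (1/9)*2 = -2/3 + 2/9 = -4/9 ≈ -0.44444)
f(O) = -11/36 (f(O) = (-4/9 - 1*2)/8 = (-4/9 - 2)/8 = (1/8)*(-22/9) = -11/36)
S(o) = 4 + o (S(o) = o + 4 = 4 + o)
D(v) = sqrt(2)*sqrt(v) (D(v) = sqrt(2*v) = sqrt(2)*sqrt(v))
D(S(15)) - 8288 = sqrt(2)*sqrt(4 + 15) - 8288 = sqrt(2)*sqrt(19) - 8288 = sqrt(38) - 8288 = -8288 + sqrt(38)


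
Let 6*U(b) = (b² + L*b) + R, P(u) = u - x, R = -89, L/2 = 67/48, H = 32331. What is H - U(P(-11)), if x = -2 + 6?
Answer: 517045/16 ≈ 32315.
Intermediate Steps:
L = 67/24 (L = 2*(67/48) = 67/24 ≈ 2.7917)
x = 4
P(u) = -4 + u (P(u) = u - 1*4 = u - 4 = -4 + u)
U(b) = -89/6 + b²/6 + 67*b/144 (U(b) = ((b² + 67*b/24) - 89)/6 = (-89 + b² + 67*b/24)/6 = -89/6 + b²/6 + 67*b/144)
H - U(P(-11)) = 32331 - (-89/6 + (-4 - 11)²/6 + 67*(-4 - 11)/144) = 32331 - (-89/6 + (⅙)*(-15)² + (67/144)*(-15)) = 32331 - (-89/6 + (⅙)*225 - 335/48) = 32331 - (-89/6 + 75/2 - 335/48) = 32331 - 1*251/16 = 32331 - 251/16 = 517045/16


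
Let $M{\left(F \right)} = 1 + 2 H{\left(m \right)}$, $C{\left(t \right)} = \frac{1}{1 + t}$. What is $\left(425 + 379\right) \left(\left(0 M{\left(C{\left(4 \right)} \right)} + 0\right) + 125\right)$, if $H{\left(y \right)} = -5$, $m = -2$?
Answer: $100500$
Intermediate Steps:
$M{\left(F \right)} = -9$ ($M{\left(F \right)} = 1 + 2 \left(-5\right) = 1 - 10 = -9$)
$\left(425 + 379\right) \left(\left(0 M{\left(C{\left(4 \right)} \right)} + 0\right) + 125\right) = \left(425 + 379\right) \left(\left(0 \left(-9\right) + 0\right) + 125\right) = 804 \left(\left(0 + 0\right) + 125\right) = 804 \left(0 + 125\right) = 804 \cdot 125 = 100500$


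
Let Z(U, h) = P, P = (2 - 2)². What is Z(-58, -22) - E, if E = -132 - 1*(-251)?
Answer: -119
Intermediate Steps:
P = 0 (P = 0² = 0)
E = 119 (E = -132 + 251 = 119)
Z(U, h) = 0
Z(-58, -22) - E = 0 - 1*119 = 0 - 119 = -119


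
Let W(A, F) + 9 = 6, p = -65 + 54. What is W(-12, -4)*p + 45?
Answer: 78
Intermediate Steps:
p = -11
W(A, F) = -3 (W(A, F) = -9 + 6 = -3)
W(-12, -4)*p + 45 = -3*(-11) + 45 = 33 + 45 = 78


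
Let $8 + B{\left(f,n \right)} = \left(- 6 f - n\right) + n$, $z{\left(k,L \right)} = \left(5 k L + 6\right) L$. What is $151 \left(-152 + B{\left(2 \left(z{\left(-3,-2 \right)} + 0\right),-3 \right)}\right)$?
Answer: $106304$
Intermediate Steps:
$z{\left(k,L \right)} = L \left(6 + 5 L k\right)$ ($z{\left(k,L \right)} = \left(5 L k + 6\right) L = \left(6 + 5 L k\right) L = L \left(6 + 5 L k\right)$)
$B{\left(f,n \right)} = -8 - 6 f$ ($B{\left(f,n \right)} = -8 + \left(\left(- 6 f - n\right) + n\right) = -8 + \left(\left(- n - 6 f\right) + n\right) = -8 - 6 f$)
$151 \left(-152 + B{\left(2 \left(z{\left(-3,-2 \right)} + 0\right),-3 \right)}\right) = 151 \left(-152 - \left(8 + 6 \cdot 2 \left(- 2 \left(6 + 5 \left(-2\right) \left(-3\right)\right) + 0\right)\right)\right) = 151 \left(-152 - \left(8 + 6 \cdot 2 \left(- 2 \left(6 + 30\right) + 0\right)\right)\right) = 151 \left(-152 - \left(8 + 6 \cdot 2 \left(\left(-2\right) 36 + 0\right)\right)\right) = 151 \left(-152 - \left(8 + 6 \cdot 2 \left(-72 + 0\right)\right)\right) = 151 \left(-152 - \left(8 + 6 \cdot 2 \left(-72\right)\right)\right) = 151 \left(-152 - -856\right) = 151 \left(-152 + \left(-8 + 864\right)\right) = 151 \left(-152 + 856\right) = 151 \cdot 704 = 106304$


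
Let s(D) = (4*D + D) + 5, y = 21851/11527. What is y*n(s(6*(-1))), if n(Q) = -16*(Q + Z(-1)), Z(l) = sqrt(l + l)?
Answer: 8740400/11527 - 349616*I*sqrt(2)/11527 ≈ 758.25 - 42.893*I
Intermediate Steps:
y = 21851/11527 (y = 21851*(1/11527) = 21851/11527 ≈ 1.8956)
Z(l) = sqrt(2)*sqrt(l) (Z(l) = sqrt(2*l) = sqrt(2)*sqrt(l))
s(D) = 5 + 5*D (s(D) = 5*D + 5 = 5 + 5*D)
n(Q) = -16*Q - 16*I*sqrt(2) (n(Q) = -16*(Q + sqrt(2)*sqrt(-1)) = -16*(Q + sqrt(2)*I) = -16*(Q + I*sqrt(2)) = -16*Q - 16*I*sqrt(2))
y*n(s(6*(-1))) = 21851*(-16*(5 + 5*(6*(-1))) - 16*I*sqrt(2))/11527 = 21851*(-16*(5 + 5*(-6)) - 16*I*sqrt(2))/11527 = 21851*(-16*(5 - 30) - 16*I*sqrt(2))/11527 = 21851*(-16*(-25) - 16*I*sqrt(2))/11527 = 21851*(400 - 16*I*sqrt(2))/11527 = 8740400/11527 - 349616*I*sqrt(2)/11527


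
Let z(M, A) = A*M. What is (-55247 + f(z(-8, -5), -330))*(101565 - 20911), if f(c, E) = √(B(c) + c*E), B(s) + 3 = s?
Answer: -4455891538 + 80654*I*√13163 ≈ -4.4559e+9 + 9.2534e+6*I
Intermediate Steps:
B(s) = -3 + s
f(c, E) = √(-3 + c + E*c) (f(c, E) = √((-3 + c) + c*E) = √((-3 + c) + E*c) = √(-3 + c + E*c))
(-55247 + f(z(-8, -5), -330))*(101565 - 20911) = (-55247 + √(-3 - 5*(-8) - (-1650)*(-8)))*(101565 - 20911) = (-55247 + √(-3 + 40 - 330*40))*80654 = (-55247 + √(-3 + 40 - 13200))*80654 = (-55247 + √(-13163))*80654 = (-55247 + I*√13163)*80654 = -4455891538 + 80654*I*√13163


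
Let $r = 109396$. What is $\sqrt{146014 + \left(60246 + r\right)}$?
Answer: $2 \sqrt{78914} \approx 561.83$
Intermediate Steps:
$\sqrt{146014 + \left(60246 + r\right)} = \sqrt{146014 + \left(60246 + 109396\right)} = \sqrt{146014 + 169642} = \sqrt{315656} = 2 \sqrt{78914}$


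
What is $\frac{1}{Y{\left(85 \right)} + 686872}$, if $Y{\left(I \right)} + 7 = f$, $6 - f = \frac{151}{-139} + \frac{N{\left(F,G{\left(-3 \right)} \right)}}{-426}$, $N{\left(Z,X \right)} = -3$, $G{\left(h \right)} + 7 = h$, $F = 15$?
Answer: $\frac{19738}{13557481101} \approx 1.4559 \cdot 10^{-6}$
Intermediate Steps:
$G{\left(h \right)} = -7 + h$
$f = \frac{139731}{19738}$ ($f = 6 - \left(\frac{151}{-139} - \frac{3}{-426}\right) = 6 - \left(151 \left(- \frac{1}{139}\right) - - \frac{1}{142}\right) = 6 - \left(- \frac{151}{139} + \frac{1}{142}\right) = 6 - - \frac{21303}{19738} = 6 + \frac{21303}{19738} = \frac{139731}{19738} \approx 7.0793$)
$Y{\left(I \right)} = \frac{1565}{19738}$ ($Y{\left(I \right)} = -7 + \frac{139731}{19738} = \frac{1565}{19738}$)
$\frac{1}{Y{\left(85 \right)} + 686872} = \frac{1}{\frac{1565}{19738} + 686872} = \frac{1}{\frac{13557481101}{19738}} = \frac{19738}{13557481101}$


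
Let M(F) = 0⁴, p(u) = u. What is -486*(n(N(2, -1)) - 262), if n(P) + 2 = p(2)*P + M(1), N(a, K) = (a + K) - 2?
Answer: 129276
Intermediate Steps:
M(F) = 0
N(a, K) = -2 + K + a (N(a, K) = (K + a) - 2 = -2 + K + a)
n(P) = -2 + 2*P (n(P) = -2 + (2*P + 0) = -2 + 2*P)
-486*(n(N(2, -1)) - 262) = -486*((-2 + 2*(-2 - 1 + 2)) - 262) = -486*((-2 + 2*(-1)) - 262) = -486*((-2 - 2) - 262) = -486*(-4 - 262) = -486*(-266) = 129276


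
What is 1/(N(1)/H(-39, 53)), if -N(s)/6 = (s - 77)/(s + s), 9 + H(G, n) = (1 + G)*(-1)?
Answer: 29/228 ≈ 0.12719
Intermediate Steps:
H(G, n) = -10 - G (H(G, n) = -9 + (1 + G)*(-1) = -9 + (-1 - G) = -10 - G)
N(s) = -3*(-77 + s)/s (N(s) = -6*(s - 77)/(s + s) = -6*(-77 + s)/(2*s) = -6*(-77 + s)*1/(2*s) = -3*(-77 + s)/s)
1/(N(1)/H(-39, 53)) = 1/((-3 + 231/1)/(-10 - 1*(-39))) = 1/((-3 + 231*1)/(-10 + 39)) = 1/((-3 + 231)/29) = 1/(228*(1/29)) = 1/(228/29) = 29/228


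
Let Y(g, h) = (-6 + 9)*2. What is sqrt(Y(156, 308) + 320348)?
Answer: sqrt(320354) ≈ 566.00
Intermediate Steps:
Y(g, h) = 6 (Y(g, h) = 3*2 = 6)
sqrt(Y(156, 308) + 320348) = sqrt(6 + 320348) = sqrt(320354)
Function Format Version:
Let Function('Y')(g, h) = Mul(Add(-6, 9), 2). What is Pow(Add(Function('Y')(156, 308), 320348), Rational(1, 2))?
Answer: Pow(320354, Rational(1, 2)) ≈ 566.00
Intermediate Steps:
Function('Y')(g, h) = 6 (Function('Y')(g, h) = Mul(3, 2) = 6)
Pow(Add(Function('Y')(156, 308), 320348), Rational(1, 2)) = Pow(Add(6, 320348), Rational(1, 2)) = Pow(320354, Rational(1, 2))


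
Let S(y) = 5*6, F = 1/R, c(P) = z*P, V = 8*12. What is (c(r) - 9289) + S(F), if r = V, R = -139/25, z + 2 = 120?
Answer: 2069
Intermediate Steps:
z = 118 (z = -2 + 120 = 118)
V = 96
R = -139/25 (R = -139*1/25 = -139/25 ≈ -5.5600)
r = 96
c(P) = 118*P
F = -25/139 (F = 1/(-139/25) = -25/139 ≈ -0.17986)
S(y) = 30
(c(r) - 9289) + S(F) = (118*96 - 9289) + 30 = (11328 - 9289) + 30 = 2039 + 30 = 2069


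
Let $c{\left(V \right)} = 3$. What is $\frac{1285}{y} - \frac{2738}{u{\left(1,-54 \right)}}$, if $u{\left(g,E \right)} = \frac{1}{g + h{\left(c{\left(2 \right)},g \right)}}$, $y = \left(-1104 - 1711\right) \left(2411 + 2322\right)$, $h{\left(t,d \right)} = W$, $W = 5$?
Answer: $- \frac{43775346869}{2664679} \approx -16428.0$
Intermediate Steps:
$h{\left(t,d \right)} = 5$
$y = -13323395$ ($y = \left(-2815\right) 4733 = -13323395$)
$u{\left(g,E \right)} = \frac{1}{5 + g}$ ($u{\left(g,E \right)} = \frac{1}{g + 5} = \frac{1}{5 + g}$)
$\frac{1285}{y} - \frac{2738}{u{\left(1,-54 \right)}} = \frac{1285}{-13323395} - \frac{2738}{\frac{1}{5 + 1}} = 1285 \left(- \frac{1}{13323395}\right) - \frac{2738}{\frac{1}{6}} = - \frac{257}{2664679} - 2738 \frac{1}{\frac{1}{6}} = - \frac{257}{2664679} - 16428 = - \frac{43775346869}{2664679}$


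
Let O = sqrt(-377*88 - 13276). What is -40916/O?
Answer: 20458*I*sqrt(237)/1659 ≈ 189.84*I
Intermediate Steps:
O = 14*I*sqrt(237) (O = sqrt(-33176 - 13276) = sqrt(-46452) = 14*I*sqrt(237) ≈ 215.53*I)
-40916/O = -40916*(-I*sqrt(237)/3318) = -(-20458)*I*sqrt(237)/1659 = 20458*I*sqrt(237)/1659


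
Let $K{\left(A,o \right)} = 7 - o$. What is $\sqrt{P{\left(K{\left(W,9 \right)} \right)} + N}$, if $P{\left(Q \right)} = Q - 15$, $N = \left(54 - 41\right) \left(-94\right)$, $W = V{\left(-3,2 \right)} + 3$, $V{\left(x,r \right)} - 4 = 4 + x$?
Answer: $i \sqrt{1239} \approx 35.199 i$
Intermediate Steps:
$V{\left(x,r \right)} = 8 + x$ ($V{\left(x,r \right)} = 4 + \left(4 + x\right) = 8 + x$)
$W = 8$ ($W = \left(8 - 3\right) + 3 = 5 + 3 = 8$)
$N = -1222$ ($N = 13 \left(-94\right) = -1222$)
$P{\left(Q \right)} = -15 + Q$ ($P{\left(Q \right)} = Q - 15 = -15 + Q$)
$\sqrt{P{\left(K{\left(W,9 \right)} \right)} + N} = \sqrt{\left(-15 + \left(7 - 9\right)\right) - 1222} = \sqrt{\left(-15 - 2\right) - 1222} = \sqrt{-17 - 1222} = \sqrt{-1239} = i \sqrt{1239}$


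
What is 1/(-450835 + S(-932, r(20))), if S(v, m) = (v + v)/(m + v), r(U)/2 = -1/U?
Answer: -9321/4202214395 ≈ -2.2181e-6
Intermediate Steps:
r(U) = -2/U (r(U) = 2*(-1/U) = -2/U)
S(v, m) = 2*v/(m + v) (S(v, m) = (2*v)/(m + v) = 2*v/(m + v))
1/(-450835 + S(-932, r(20))) = 1/(-450835 + 2*(-932)/(-2/20 - 932)) = 1/(-450835 + 2*(-932)/(-2*1/20 - 932)) = 1/(-450835 + 2*(-932)/(-⅒ - 932)) = 1/(-450835 + 2*(-932)/(-9321/10)) = 1/(-450835 + 2*(-932)*(-10/9321)) = 1/(-450835 + 18640/9321) = 1/(-4202214395/9321) = -9321/4202214395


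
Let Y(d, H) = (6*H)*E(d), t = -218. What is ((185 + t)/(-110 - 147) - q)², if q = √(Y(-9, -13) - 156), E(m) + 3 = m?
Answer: 51519309/66049 - 132*√195/257 ≈ 772.84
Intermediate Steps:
E(m) = -3 + m
Y(d, H) = 6*H*(-3 + d) (Y(d, H) = (6*H)*(-3 + d) = 6*H*(-3 + d))
q = 2*√195 (q = √(6*(-13)*(-3 - 9) - 156) = √(6*(-13)*(-12) - 156) = √(936 - 156) = √780 = 2*√195 ≈ 27.928)
((185 + t)/(-110 - 147) - q)² = ((185 - 218)/(-110 - 147) - 2*√195)² = (-33/(-257) - 2*√195)² = (-33*(-1/257) - 2*√195)² = (33/257 - 2*√195)²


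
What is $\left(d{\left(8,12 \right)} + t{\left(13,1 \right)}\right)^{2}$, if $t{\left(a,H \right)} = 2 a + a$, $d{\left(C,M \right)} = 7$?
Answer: $2116$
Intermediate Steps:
$t{\left(a,H \right)} = 3 a$
$\left(d{\left(8,12 \right)} + t{\left(13,1 \right)}\right)^{2} = \left(7 + 3 \cdot 13\right)^{2} = \left(7 + 39\right)^{2} = 46^{2} = 2116$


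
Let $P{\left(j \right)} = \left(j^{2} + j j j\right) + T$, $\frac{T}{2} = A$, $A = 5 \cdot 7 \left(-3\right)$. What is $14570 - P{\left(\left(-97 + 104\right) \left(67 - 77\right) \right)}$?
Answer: $352880$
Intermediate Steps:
$A = -105$ ($A = 35 \left(-3\right) = -105$)
$T = -210$ ($T = 2 \left(-105\right) = -210$)
$P{\left(j \right)} = -210 + j^{2} + j^{3}$ ($P{\left(j \right)} = \left(j^{2} + j j j\right) - 210 = \left(j^{2} + j^{2} j\right) - 210 = \left(j^{2} + j^{3}\right) - 210 = -210 + j^{2} + j^{3}$)
$14570 - P{\left(\left(-97 + 104\right) \left(67 - 77\right) \right)} = 14570 - \left(-210 + \left(\left(-97 + 104\right) \left(67 - 77\right)\right)^{2} + \left(\left(-97 + 104\right) \left(67 - 77\right)\right)^{3}\right) = 14570 - \left(-210 + \left(7 \left(-10\right)\right)^{2} + \left(7 \left(-10\right)\right)^{3}\right) = 14570 - \left(-210 + \left(-70\right)^{2} + \left(-70\right)^{3}\right) = 14570 - \left(-210 + 4900 - 343000\right) = 14570 - -338310 = 14570 + 338310 = 352880$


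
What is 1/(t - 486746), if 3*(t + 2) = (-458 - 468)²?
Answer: -3/602768 ≈ -4.9770e-6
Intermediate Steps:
t = 857470/3 (t = -2 + (-458 - 468)²/3 = -2 + (⅓)*(-926)² = -2 + (⅓)*857476 = -2 + 857476/3 = 857470/3 ≈ 2.8582e+5)
1/(t - 486746) = 1/(857470/3 - 486746) = 1/(-602768/3) = -3/602768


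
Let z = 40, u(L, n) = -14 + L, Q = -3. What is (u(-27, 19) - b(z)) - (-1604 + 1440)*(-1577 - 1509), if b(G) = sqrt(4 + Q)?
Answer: -506146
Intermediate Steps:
b(G) = 1 (b(G) = sqrt(4 - 3) = sqrt(1) = 1)
(u(-27, 19) - b(z)) - (-1604 + 1440)*(-1577 - 1509) = ((-14 - 27) - 1*1) - (-1604 + 1440)*(-1577 - 1509) = (-41 - 1) - (-164)*(-3086) = -42 - 1*506104 = -42 - 506104 = -506146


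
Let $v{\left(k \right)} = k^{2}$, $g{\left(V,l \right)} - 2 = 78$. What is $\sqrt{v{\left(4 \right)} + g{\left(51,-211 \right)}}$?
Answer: $4 \sqrt{6} \approx 9.798$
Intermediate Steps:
$g{\left(V,l \right)} = 80$ ($g{\left(V,l \right)} = 2 + 78 = 80$)
$\sqrt{v{\left(4 \right)} + g{\left(51,-211 \right)}} = \sqrt{4^{2} + 80} = \sqrt{16 + 80} = \sqrt{96} = 4 \sqrt{6}$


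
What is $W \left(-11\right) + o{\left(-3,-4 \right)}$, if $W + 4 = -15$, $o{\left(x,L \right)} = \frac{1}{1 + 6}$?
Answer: $\frac{1464}{7} \approx 209.14$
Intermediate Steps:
$o{\left(x,L \right)} = \frac{1}{7}$
$W = -19$ ($W = -4 - 15 = -19$)
$W \left(-11\right) + o{\left(-3,-4 \right)} = \left(-19\right) \left(-11\right) + \frac{1}{7} = 209 + \frac{1}{7} = \frac{1464}{7}$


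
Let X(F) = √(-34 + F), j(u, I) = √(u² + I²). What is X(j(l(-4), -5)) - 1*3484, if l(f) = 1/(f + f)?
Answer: -3484 + I*√(544 - 2*√1601)/4 ≈ -3484.0 + 5.385*I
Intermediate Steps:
l(f) = 1/(2*f)
j(u, I) = √(I² + u²)
X(j(l(-4), -5)) - 1*3484 = √(-34 + √((-5)² + ((½)/(-4))²)) - 1*3484 = √(-34 + √(25 + ((½)*(-¼))²)) - 3484 = √(-34 + √(25 + (-⅛)²)) - 3484 = √(-34 + √(25 + 1/64)) - 3484 = √(-34 + √(1601/64)) - 3484 = √(-34 + √1601/8) - 3484 = -3484 + √(-34 + √1601/8)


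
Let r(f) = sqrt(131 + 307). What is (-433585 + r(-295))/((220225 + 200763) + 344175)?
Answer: -433585/765163 + sqrt(438)/765163 ≈ -0.56663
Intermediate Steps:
r(f) = sqrt(438)
(-433585 + r(-295))/((220225 + 200763) + 344175) = (-433585 + sqrt(438))/((220225 + 200763) + 344175) = (-433585 + sqrt(438))/(420988 + 344175) = (-433585 + sqrt(438))/765163 = (-433585 + sqrt(438))*(1/765163) = -433585/765163 + sqrt(438)/765163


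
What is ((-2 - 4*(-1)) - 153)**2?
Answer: 22801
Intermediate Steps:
((-2 - 4*(-1)) - 153)**2 = ((-2 + 4) - 153)**2 = (2 - 153)**2 = (-151)**2 = 22801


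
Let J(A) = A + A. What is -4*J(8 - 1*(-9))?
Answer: -136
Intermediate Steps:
J(A) = 2*A
-4*J(8 - 1*(-9)) = -8*(8 - 1*(-9)) = -8*(8 + 9) = -8*17 = -4*34 = -136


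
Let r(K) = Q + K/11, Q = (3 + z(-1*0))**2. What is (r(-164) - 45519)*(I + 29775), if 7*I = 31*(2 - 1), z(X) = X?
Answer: -104389344944/77 ≈ -1.3557e+9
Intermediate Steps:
Q = 9 (Q = (3 - 1*0)**2 = (3 + 0)**2 = 3**2 = 9)
I = 31/7 (I = (31*(2 - 1))/7 = (31*1)/7 = (1/7)*31 = 31/7 ≈ 4.4286)
r(K) = 9 + K/11
(r(-164) - 45519)*(I + 29775) = ((9 + (1/11)*(-164)) - 45519)*(31/7 + 29775) = ((9 - 164/11) - 45519)*(208456/7) = (-65/11 - 45519)*(208456/7) = -500774/11*208456/7 = -104389344944/77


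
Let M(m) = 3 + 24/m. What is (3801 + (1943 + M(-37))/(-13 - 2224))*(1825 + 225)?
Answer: 644792631550/82769 ≈ 7.7903e+6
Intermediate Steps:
(3801 + (1943 + M(-37))/(-13 - 2224))*(1825 + 225) = (3801 + (1943 + (3 + 24/(-37)))/(-13 - 2224))*(1825 + 225) = (3801 + (1943 + (3 + 24*(-1/37)))/(-2237))*2050 = (3801 + (1943 + (3 - 24/37))*(-1/2237))*2050 = (3801 + (1943 + 87/37)*(-1/2237))*2050 = (3801 + (71978/37)*(-1/2237))*2050 = (3801 - 71978/82769)*2050 = (314532991/82769)*2050 = 644792631550/82769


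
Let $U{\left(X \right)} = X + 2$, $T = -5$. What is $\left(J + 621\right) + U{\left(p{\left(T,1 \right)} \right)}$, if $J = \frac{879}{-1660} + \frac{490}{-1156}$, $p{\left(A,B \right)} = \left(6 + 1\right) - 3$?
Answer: $\frac{300339599}{479740} \approx 626.05$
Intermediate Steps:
$p{\left(A,B \right)} = 4$ ($p{\left(A,B \right)} = 7 - 3 = 4$)
$U{\left(X \right)} = 2 + X$
$J = - \frac{457381}{479740}$ ($J = 879 \left(- \frac{1}{1660}\right) + 490 \left(- \frac{1}{1156}\right) = - \frac{879}{1660} - \frac{245}{578} = - \frac{457381}{479740} \approx -0.95339$)
$\left(J + 621\right) + U{\left(p{\left(T,1 \right)} \right)} = \left(- \frac{457381}{479740} + 621\right) + \left(2 + 4\right) = \frac{297461159}{479740} + 6 = \frac{300339599}{479740}$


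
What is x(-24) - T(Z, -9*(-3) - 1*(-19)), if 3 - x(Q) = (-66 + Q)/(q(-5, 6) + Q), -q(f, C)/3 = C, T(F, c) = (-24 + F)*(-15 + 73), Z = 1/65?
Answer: 633344/455 ≈ 1392.0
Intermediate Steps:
Z = 1/65 ≈ 0.015385
T(F, c) = -1392 + 58*F (T(F, c) = (-24 + F)*58 = -1392 + 58*F)
q(f, C) = -3*C
x(Q) = 3 - (-66 + Q)/(-18 + Q) (x(Q) = 3 - (-66 + Q)/(-3*6 + Q) = 3 - (-66 + Q)/(-18 + Q))
x(-24) - T(Z, -9*(-3) - 1*(-19)) = 2*(6 - 24)/(-18 - 24) - (-1392 + 58*(1/65)) = 2*(-18)/(-42) - (-1392 + 58/65) = 2*(-1/42)*(-18) - 1*(-90422/65) = 6/7 + 90422/65 = 633344/455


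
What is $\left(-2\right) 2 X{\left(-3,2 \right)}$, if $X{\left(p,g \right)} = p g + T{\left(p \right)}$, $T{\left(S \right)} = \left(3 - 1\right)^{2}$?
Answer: $8$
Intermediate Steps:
$T{\left(S \right)} = 4$ ($T{\left(S \right)} = 2^{2} = 4$)
$X{\left(p,g \right)} = 4 + g p$ ($X{\left(p,g \right)} = p g + 4 = g p + 4 = 4 + g p$)
$\left(-2\right) 2 X{\left(-3,2 \right)} = \left(-2\right) 2 \left(4 + 2 \left(-3\right)\right) = - 4 \left(4 - 6\right) = \left(-4\right) \left(-2\right) = 8$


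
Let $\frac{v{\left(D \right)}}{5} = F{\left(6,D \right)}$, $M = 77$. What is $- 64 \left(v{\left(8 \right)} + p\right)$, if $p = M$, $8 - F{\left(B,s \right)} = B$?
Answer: $-5568$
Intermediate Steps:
$F{\left(B,s \right)} = 8 - B$
$v{\left(D \right)} = 10$ ($v{\left(D \right)} = 5 \left(8 - 6\right) = 5 \cdot 2 = 10$)
$p = 77$
$- 64 \left(v{\left(8 \right)} + p\right) = - 64 \left(10 + 77\right) = \left(-64\right) 87 = -5568$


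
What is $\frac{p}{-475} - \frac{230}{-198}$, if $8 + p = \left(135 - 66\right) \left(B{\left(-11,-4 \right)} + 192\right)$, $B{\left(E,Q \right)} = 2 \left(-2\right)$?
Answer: $- \frac{1228811}{47025} \approx -26.131$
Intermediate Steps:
$B{\left(E,Q \right)} = -4$
$p = 12964$ ($p = -8 + \left(135 - 66\right) \left(-4 + 192\right) = -8 + 69 \cdot 188 = -8 + 12972 = 12964$)
$\frac{p}{-475} - \frac{230}{-198} = \frac{12964}{-475} - \frac{230}{-198} = 12964 \left(- \frac{1}{475}\right) - - \frac{115}{99} = - \frac{12964}{475} + \frac{115}{99} = - \frac{1228811}{47025}$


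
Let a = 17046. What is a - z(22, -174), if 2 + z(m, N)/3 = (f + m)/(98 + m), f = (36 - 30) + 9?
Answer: 682043/40 ≈ 17051.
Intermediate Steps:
f = 15 (f = 6 + 9 = 15)
z(m, N) = -6 + 3*(15 + m)/(98 + m) (z(m, N) = -6 + 3*((15 + m)/(98 + m)) = -6 + 3*(15 + m)/(98 + m))
a - z(22, -174) = 17046 - 3*(-181 - 1*22)/(98 + 22) = 17046 - 3*(-181 - 22)/120 = 17046 - 3*(-203)/120 = 17046 - 1*(-203/40) = 17046 + 203/40 = 682043/40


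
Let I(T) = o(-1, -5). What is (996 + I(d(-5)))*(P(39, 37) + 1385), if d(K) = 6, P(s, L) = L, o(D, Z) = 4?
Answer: 1422000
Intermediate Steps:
I(T) = 4
(996 + I(d(-5)))*(P(39, 37) + 1385) = (996 + 4)*(37 + 1385) = 1000*1422 = 1422000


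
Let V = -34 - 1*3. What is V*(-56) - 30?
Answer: 2042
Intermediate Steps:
V = -37 (V = -34 - 3 = -37)
V*(-56) - 30 = -37*(-56) - 30 = 2072 - 30 = 2042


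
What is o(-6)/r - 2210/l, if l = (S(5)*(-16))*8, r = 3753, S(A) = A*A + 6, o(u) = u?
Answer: 1378387/2481984 ≈ 0.55536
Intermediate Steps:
S(A) = 6 + A² (S(A) = A² + 6 = 6 + A²)
l = -3968 (l = ((6 + 5²)*(-16))*8 = ((6 + 25)*(-16))*8 = (31*(-16))*8 = -496*8 = -3968)
o(-6)/r - 2210/l = -6/3753 - 2210/(-3968) = -6*1/3753 - 2210*(-1/3968) = -2/1251 + 1105/1984 = 1378387/2481984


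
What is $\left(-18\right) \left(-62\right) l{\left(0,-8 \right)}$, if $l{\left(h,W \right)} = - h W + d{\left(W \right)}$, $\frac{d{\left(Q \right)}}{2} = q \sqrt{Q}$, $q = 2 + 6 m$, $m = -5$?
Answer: $- 124992 i \sqrt{2} \approx - 1.7677 \cdot 10^{5} i$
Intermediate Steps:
$q = -28$ ($q = 2 + 6 \left(-5\right) = 2 - 30 = -28$)
$d{\left(Q \right)} = - 56 \sqrt{Q}$ ($d{\left(Q \right)} = 2 \left(- 28 \sqrt{Q}\right) = - 56 \sqrt{Q}$)
$l{\left(h,W \right)} = - 56 \sqrt{W} - W h$ ($l{\left(h,W \right)} = - h W - 56 \sqrt{W} = - W h - 56 \sqrt{W} = - 56 \sqrt{W} - W h$)
$\left(-18\right) \left(-62\right) l{\left(0,-8 \right)} = \left(-18\right) \left(-62\right) \left(- 56 \sqrt{-8} - \left(-8\right) 0\right) = 1116 \left(- 56 \cdot 2 i \sqrt{2} + 0\right) = 1116 \left(- 112 i \sqrt{2} + 0\right) = 1116 \left(- 112 i \sqrt{2}\right) = - 124992 i \sqrt{2}$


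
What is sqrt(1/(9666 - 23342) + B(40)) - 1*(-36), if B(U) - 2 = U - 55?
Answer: 36 + I*sqrt(607860591)/6838 ≈ 36.0 + 3.6056*I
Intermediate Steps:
B(U) = -53 + U (B(U) = 2 + (U - 55) = 2 + (-55 + U) = -53 + U)
sqrt(1/(9666 - 23342) + B(40)) - 1*(-36) = sqrt(1/(9666 - 23342) + (-53 + 40)) - 1*(-36) = sqrt(1/(-13676) - 13) + 36 = sqrt(-1/13676 - 13) + 36 = sqrt(-177789/13676) + 36 = I*sqrt(607860591)/6838 + 36 = 36 + I*sqrt(607860591)/6838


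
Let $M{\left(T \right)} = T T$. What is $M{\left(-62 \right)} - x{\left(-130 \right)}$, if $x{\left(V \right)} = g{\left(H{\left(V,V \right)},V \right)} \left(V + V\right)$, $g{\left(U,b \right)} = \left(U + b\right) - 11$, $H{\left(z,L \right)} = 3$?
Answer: $-32036$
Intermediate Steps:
$M{\left(T \right)} = T^{2}$
$g{\left(U,b \right)} = -11 + U + b$
$x{\left(V \right)} = 2 V \left(-8 + V\right)$ ($x{\left(V \right)} = \left(-11 + 3 + V\right) \left(V + V\right) = \left(-8 + V\right) 2 V = 2 V \left(-8 + V\right)$)
$M{\left(-62 \right)} - x{\left(-130 \right)} = \left(-62\right)^{2} - 2 \left(-130\right) \left(-8 - 130\right) = 3844 - 2 \left(-130\right) \left(-138\right) = 3844 - 35880 = -32036$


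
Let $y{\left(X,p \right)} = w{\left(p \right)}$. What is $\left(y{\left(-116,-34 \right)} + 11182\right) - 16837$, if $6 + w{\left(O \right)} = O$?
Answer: $-5695$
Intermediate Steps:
$w{\left(O \right)} = -6 + O$
$y{\left(X,p \right)} = -6 + p$
$\left(y{\left(-116,-34 \right)} + 11182\right) - 16837 = \left(\left(-6 - 34\right) + 11182\right) - 16837 = \left(-40 + 11182\right) - 16837 = 11142 - 16837 = -5695$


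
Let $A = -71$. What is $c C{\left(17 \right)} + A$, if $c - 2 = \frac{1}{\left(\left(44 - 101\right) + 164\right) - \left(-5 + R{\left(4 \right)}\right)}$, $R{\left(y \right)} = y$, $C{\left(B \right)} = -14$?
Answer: $- \frac{5353}{54} \approx -99.13$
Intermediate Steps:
$c = \frac{217}{108}$ ($c = 2 + \frac{1}{\left(\left(44 - 101\right) + 164\right) + \left(5 - 4\right)} = 2 + \frac{1}{\left(-57 + 164\right) + \left(5 - 4\right)} = 2 + \frac{1}{107 + 1} = 2 + \frac{1}{108} = \frac{217}{108} \approx 2.0093$)
$c C{\left(17 \right)} + A = \frac{217}{108} \left(-14\right) - 71 = - \frac{1519}{54} - 71 = - \frac{5353}{54}$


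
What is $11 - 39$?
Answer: $-28$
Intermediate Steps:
$11 - 39 = -28$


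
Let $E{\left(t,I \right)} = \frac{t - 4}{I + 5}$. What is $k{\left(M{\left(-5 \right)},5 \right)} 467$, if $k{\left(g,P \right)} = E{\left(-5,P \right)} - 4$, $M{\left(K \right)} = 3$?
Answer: $- \frac{22883}{10} \approx -2288.3$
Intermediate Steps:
$E{\left(t,I \right)} = \frac{-4 + t}{5 + I}$
$k{\left(g,P \right)} = -4 - \frac{9}{5 + P}$ ($k{\left(g,P \right)} = \frac{-4 - 5}{5 + P} - 4 = \frac{1}{5 + P} \left(-9\right) - 4 = - \frac{9}{5 + P} - 4 = -4 - \frac{9}{5 + P}$)
$k{\left(M{\left(-5 \right)},5 \right)} 467 = \frac{-29 - 20}{5 + 5} \cdot 467 = \frac{-29 - 20}{10} \cdot 467 = \frac{1}{10} \left(-49\right) 467 = \left(- \frac{49}{10}\right) 467 = - \frac{22883}{10}$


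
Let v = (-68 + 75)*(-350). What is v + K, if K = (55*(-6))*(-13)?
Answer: 1840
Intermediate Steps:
v = -2450 (v = 7*(-350) = -2450)
K = 4290 (K = -330*(-13) = 4290)
v + K = -2450 + 4290 = 1840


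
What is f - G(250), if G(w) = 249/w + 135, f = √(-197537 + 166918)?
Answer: -33999/250 + I*√30619 ≈ -136.0 + 174.98*I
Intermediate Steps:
f = I*√30619 (f = √(-30619) = I*√30619 ≈ 174.98*I)
G(w) = 135 + 249/w
f - G(250) = I*√30619 - (135 + 249/250) = I*√30619 - 1*33999/250 = I*√30619 - 33999/250 = -33999/250 + I*√30619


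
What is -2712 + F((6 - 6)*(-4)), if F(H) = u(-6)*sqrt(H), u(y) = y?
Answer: -2712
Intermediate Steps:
F(H) = -6*sqrt(H)
-2712 + F((6 - 6)*(-4)) = -2712 - 6*2*I*sqrt(6 - 6) = -2712 - 6*sqrt(0*(-4)) = -2712 - 6*sqrt(0) = -2712 - 6*0 = -2712 + 0 = -2712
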